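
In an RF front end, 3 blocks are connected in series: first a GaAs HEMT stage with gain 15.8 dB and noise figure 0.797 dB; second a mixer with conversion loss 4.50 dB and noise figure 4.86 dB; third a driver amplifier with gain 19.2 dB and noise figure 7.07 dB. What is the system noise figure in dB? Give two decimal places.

Convert to linear (a loss of L dB is a gain of −L dB): F_i = 10^(NF_i/10), G_i = 10^(G_i,dB/10)
  Stage 1: F_1 = 10^(0.797/10) = 1.201, G_1 = 10^(15.8/10) = 38.02
  Stage 2: F_2 = 10^(4.86/10) = 3.062, G_2 = 10^(−4.50/10) = 0.3548
  Stage 3: F_3 = 10^(7.07/10) = 5.093, G_3 = 10^(19.2/10) = 83.18
Friis cascade:
  F = 1.201 + (3.062 − 1)/38.02 + (5.093 − 1)/13.49 = 1.559
NF = 10 log₁₀(1.559) = 1.93 dB

1.93 dB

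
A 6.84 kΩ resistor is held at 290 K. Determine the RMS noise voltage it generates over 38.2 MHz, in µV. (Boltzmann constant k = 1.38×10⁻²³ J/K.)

V_n = √(4kTRB)
4kTRB = 4 × 1.38×10⁻²³ × 290 × 6.84×10³ × 3.82×10⁷ = 4.18×10⁻⁹ V²
V_n = √(4.18×10⁻⁹) = 6.47×10⁻⁵ V = 64.7 µV

64.7 µV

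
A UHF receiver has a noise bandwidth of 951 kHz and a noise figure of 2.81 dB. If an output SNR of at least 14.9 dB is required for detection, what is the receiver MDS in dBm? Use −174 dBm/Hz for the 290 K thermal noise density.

Sensitivity = −174 + 10 log₁₀(B) + NF + SNR_min
= −174 + 59.78 + 2.81 + 14.9
= −96.51 dBm → −96.5 dBm

−96.5 dBm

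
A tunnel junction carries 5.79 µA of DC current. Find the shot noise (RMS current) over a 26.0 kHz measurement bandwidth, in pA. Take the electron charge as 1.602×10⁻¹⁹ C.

I_n = √(2qI·B)
2qI·B = 2 × 1.602×10⁻¹⁹ × 5.79×10⁻⁶ × 2.60×10⁴ = 4.82×10⁻²⁰ A²
I_n = √(4.82×10⁻²⁰) = 2.20×10⁻¹⁰ A = 220 pA

220 pA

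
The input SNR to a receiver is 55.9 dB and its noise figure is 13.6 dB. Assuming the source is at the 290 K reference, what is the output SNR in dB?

By definition F = SNR_in/SNR_out, so in dB: SNR_out = SNR_in − NF
SNR_out = 55.9 − 13.6 = 42.3 dB

42.3 dB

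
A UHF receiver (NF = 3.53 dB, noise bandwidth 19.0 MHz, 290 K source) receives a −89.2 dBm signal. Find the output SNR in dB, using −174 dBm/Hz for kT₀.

Noise floor: N = −174 + 10 log₁₀(B) + NF
10 log₁₀(1.90×10⁷) = 72.79 dB
N = −174 + 72.79 + 3.53 = −97.68 dBm
SNR = P_sig − N = −89.2 − (−97.68) = 8.48 dB → 8.5 dB

8.5 dB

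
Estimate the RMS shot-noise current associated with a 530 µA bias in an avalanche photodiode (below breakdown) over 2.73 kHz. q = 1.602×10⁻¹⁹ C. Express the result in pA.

I_n = √(2qI·B)
2qI·B = 2 × 1.602×10⁻¹⁹ × 5.30×10⁻⁴ × 2.73×10³ = 4.64×10⁻¹⁹ A²
I_n = √(4.64×10⁻¹⁹) = 6.81×10⁻¹⁰ A = 681 pA

681 pA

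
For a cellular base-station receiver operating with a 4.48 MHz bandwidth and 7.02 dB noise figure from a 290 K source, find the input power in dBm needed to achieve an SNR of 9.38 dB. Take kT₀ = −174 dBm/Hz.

−91.1 dBm

Sensitivity = −174 + 10 log₁₀(B) + NF + SNR_min
= −174 + 66.51 + 7.02 + 9.38
= −91.09 dBm → −91.1 dBm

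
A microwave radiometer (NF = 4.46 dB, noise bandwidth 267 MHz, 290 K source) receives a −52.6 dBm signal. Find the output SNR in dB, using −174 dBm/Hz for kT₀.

32.7 dB

Noise floor: N = −174 + 10 log₁₀(B) + NF
10 log₁₀(2.67×10⁸) = 84.27 dB
N = −174 + 84.27 + 4.46 = −85.27 dBm
SNR = P_sig − N = −52.6 − (−85.27) = 32.67 dB → 32.7 dB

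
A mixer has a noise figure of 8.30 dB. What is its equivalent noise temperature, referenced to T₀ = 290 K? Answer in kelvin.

1671 K

F = 10^(8.30/10) = 6.76083
T_e = (F − 1)·T₀ = (6.76083 − 1) × 290 = 1671 K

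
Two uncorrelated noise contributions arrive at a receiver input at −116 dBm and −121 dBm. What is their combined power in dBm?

−114.8 dBm

Convert to linear, add, convert back:
P₁ = 2.51×10⁻¹⁵ W, P₂ = 7.94×10⁻¹⁶ W
P_tot = 3.31×10⁻¹⁵ W → 10 log₁₀(P_tot / 10⁻³) = −114.8 dBm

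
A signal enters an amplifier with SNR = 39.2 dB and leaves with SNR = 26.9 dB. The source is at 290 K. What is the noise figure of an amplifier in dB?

NF (dB) = SNR_in(dB) − SNR_out(dB) when the source is at T₀
NF = 39.2 − 26.9 = 12.3 dB

12.3 dB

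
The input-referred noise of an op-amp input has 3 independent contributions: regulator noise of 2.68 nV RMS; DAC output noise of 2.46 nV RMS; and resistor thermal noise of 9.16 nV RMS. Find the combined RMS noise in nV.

9.86 nV

Uncorrelated sources add in power (mean-square): V_tot = √(ΣV_i²)
V_tot = √[(2.68×10⁻⁹)² + (2.46×10⁻⁹)² + (9.16×10⁻⁹)²] = 9.86×10⁻⁹ V = 9.86 nV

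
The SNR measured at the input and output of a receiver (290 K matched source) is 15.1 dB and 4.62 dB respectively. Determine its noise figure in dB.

10.48 dB

NF (dB) = SNR_in(dB) − SNR_out(dB) when the source is at T₀
NF = 15.1 − 4.62 = 10.48 dB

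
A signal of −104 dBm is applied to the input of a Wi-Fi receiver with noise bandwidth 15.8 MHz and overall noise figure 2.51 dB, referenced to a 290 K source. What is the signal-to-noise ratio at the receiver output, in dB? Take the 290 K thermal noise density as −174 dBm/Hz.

−4.5 dB

Noise floor: N = −174 + 10 log₁₀(B) + NF
10 log₁₀(1.58×10⁷) = 71.99 dB
N = −174 + 71.99 + 2.51 = −99.50 dBm
SNR = P_sig − N = −104 − (−99.50) = −4.50 dB → −4.5 dB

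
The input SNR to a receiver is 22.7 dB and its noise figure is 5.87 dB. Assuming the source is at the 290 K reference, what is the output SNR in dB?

16.83 dB

By definition F = SNR_in/SNR_out, so in dB: SNR_out = SNR_in − NF
SNR_out = 22.7 − 5.87 = 16.83 dB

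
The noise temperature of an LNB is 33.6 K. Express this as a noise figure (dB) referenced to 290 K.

0.476 dB

F = 1 + T_e/T₀ = 1 + 33.6/290 = 1.11586
NF = 10 log₁₀(1.11586) = 0.476 dB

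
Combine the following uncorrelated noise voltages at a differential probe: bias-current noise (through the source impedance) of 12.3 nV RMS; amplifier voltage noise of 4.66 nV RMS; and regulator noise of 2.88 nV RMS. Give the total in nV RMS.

13.5 nV

Uncorrelated sources add in power (mean-square): V_tot = √(ΣV_i²)
V_tot = √[(1.23×10⁻⁸)² + (4.66×10⁻⁹)² + (2.88×10⁻⁹)²] = 1.35×10⁻⁸ V = 13.5 nV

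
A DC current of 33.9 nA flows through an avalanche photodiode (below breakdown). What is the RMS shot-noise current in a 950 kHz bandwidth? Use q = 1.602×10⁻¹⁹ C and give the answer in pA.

102 pA

I_n = √(2qI·B)
2qI·B = 2 × 1.602×10⁻¹⁹ × 3.39×10⁻⁸ × 9.50×10⁵ = 1.03×10⁻²⁰ A²
I_n = √(1.03×10⁻²⁰) = 1.02×10⁻¹⁰ A = 102 pA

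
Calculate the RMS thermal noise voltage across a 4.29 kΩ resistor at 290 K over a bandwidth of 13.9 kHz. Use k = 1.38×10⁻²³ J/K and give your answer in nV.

977 nV

V_n = √(4kTRB)
4kTRB = 4 × 1.38×10⁻²³ × 290 × 4.29×10³ × 1.39×10⁴ = 9.55×10⁻¹³ V²
V_n = √(9.55×10⁻¹³) = 9.77×10⁻⁷ V = 977 nV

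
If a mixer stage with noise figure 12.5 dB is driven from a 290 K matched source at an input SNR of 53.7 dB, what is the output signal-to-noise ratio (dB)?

By definition F = SNR_in/SNR_out, so in dB: SNR_out = SNR_in − NF
SNR_out = 53.7 − 12.5 = 41.2 dB

41.2 dB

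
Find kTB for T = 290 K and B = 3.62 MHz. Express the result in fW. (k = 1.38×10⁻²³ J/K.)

P_n = kTB = 1.38×10⁻²³ × 290 × 3.62×10⁶ = 1.45×10⁻¹⁴ W = 14.5 fW

14.5 fW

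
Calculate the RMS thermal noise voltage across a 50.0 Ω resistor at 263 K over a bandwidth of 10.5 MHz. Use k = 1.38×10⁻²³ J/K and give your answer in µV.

2.76 µV

V_n = √(4kTRB)
4kTRB = 4 × 1.38×10⁻²³ × 263 × 5.00×10¹ × 1.05×10⁷ = 7.62×10⁻¹² V²
V_n = √(7.62×10⁻¹²) = 2.76×10⁻⁶ V = 2.76 µV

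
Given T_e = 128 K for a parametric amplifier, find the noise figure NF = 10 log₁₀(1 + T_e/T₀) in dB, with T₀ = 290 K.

1.59 dB

F = 1 + T_e/T₀ = 1 + 128/290 = 1.44138
NF = 10 log₁₀(1.44138) = 1.59 dB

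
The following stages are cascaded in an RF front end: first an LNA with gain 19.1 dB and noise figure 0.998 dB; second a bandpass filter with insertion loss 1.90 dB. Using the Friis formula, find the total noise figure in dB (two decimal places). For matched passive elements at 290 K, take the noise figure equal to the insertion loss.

Convert to linear (a loss of L dB is a gain of −L dB): F_i = 10^(NF_i/10), G_i = 10^(G_i,dB/10)
  Stage 1: F_1 = 10^(0.998/10) = 1.258, G_1 = 10^(19.1/10) = 81.28
  Stage 2: F_2 = 10^(1.90/10) = 1.549, G_2 = 10^(−1.90/10) = 0.6457
Friis cascade:
  F = 1.258 + (1.549 − 1)/81.28 = 1.265
NF = 10 log₁₀(1.265) = 1.02 dB

1.02 dB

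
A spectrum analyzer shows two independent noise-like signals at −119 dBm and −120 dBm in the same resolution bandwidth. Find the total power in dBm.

Convert to linear, add, convert back:
P₁ = 1.26×10⁻¹⁵ W, P₂ = 1.00×10⁻¹⁵ W
P_tot = 2.26×10⁻¹⁵ W → 10 log₁₀(P_tot / 10⁻³) = −116.5 dBm

−116.5 dBm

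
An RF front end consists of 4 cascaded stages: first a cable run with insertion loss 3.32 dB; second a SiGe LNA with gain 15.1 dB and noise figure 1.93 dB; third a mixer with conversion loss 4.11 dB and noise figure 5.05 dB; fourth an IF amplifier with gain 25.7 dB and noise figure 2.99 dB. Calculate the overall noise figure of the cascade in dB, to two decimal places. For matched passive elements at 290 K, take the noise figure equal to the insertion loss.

5.64 dB

Convert to linear (a loss of L dB is a gain of −L dB): F_i = 10^(NF_i/10), G_i = 10^(G_i,dB/10)
  Stage 1: F_1 = 10^(3.32/10) = 2.148, G_1 = 10^(−3.32/10) = 0.4656
  Stage 2: F_2 = 10^(1.93/10) = 1.560, G_2 = 10^(15.1/10) = 32.36
  Stage 3: F_3 = 10^(5.05/10) = 3.199, G_3 = 10^(−4.11/10) = 0.3882
  Stage 4: F_4 = 10^(2.99/10) = 1.991, G_4 = 10^(25.7/10) = 371.5
Friis cascade:
  F = 2.148 + (1.560 − 1)/0.4656 + (3.199 − 1)/15.07 + (1.991 − 1)/5.848 = 3.665
NF = 10 log₁₀(3.665) = 5.64 dB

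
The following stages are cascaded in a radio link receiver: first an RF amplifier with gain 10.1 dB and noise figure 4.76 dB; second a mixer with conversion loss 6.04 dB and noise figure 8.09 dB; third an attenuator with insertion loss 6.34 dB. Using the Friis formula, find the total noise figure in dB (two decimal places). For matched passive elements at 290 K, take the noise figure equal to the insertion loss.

6.83 dB

Convert to linear (a loss of L dB is a gain of −L dB): F_i = 10^(NF_i/10), G_i = 10^(G_i,dB/10)
  Stage 1: F_1 = 10^(4.76/10) = 2.992, G_1 = 10^(10.1/10) = 10.23
  Stage 2: F_2 = 10^(8.09/10) = 6.442, G_2 = 10^(−6.04/10) = 0.2489
  Stage 3: F_3 = 10^(6.34/10) = 4.305, G_3 = 10^(−6.34/10) = 0.2323
Friis cascade:
  F = 2.992 + (6.442 − 1)/10.23 + (4.305 − 1)/2.547 = 4.822
NF = 10 log₁₀(4.822) = 6.83 dB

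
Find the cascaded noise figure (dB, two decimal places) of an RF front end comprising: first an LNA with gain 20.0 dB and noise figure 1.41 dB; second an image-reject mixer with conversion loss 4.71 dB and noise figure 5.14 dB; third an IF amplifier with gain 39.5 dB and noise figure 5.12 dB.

Convert to linear (a loss of L dB is a gain of −L dB): F_i = 10^(NF_i/10), G_i = 10^(G_i,dB/10)
  Stage 1: F_1 = 10^(1.41/10) = 1.384, G_1 = 10^(20.0/10) = 100.0
  Stage 2: F_2 = 10^(5.14/10) = 3.266, G_2 = 10^(−4.71/10) = 0.3381
  Stage 3: F_3 = 10^(5.12/10) = 3.251, G_3 = 10^(39.5/10) = 8913
Friis cascade:
  F = 1.384 + (3.266 − 1)/100.0 + (3.251 − 1)/33.81 = 1.473
NF = 10 log₁₀(1.473) = 1.68 dB

1.68 dB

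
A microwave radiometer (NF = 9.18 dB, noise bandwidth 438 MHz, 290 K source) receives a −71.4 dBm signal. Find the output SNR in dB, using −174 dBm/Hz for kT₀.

7.0 dB

Noise floor: N = −174 + 10 log₁₀(B) + NF
10 log₁₀(4.38×10⁸) = 86.41 dB
N = −174 + 86.41 + 9.18 = −78.41 dBm
SNR = P_sig − N = −71.4 − (−78.41) = 7.01 dB → 7.0 dB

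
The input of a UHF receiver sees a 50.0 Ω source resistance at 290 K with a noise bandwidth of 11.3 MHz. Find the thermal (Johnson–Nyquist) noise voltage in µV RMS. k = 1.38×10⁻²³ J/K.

3.01 µV

V_n = √(4kTRB)
4kTRB = 4 × 1.38×10⁻²³ × 290 × 5.00×10¹ × 1.13×10⁷ = 9.04×10⁻¹² V²
V_n = √(9.04×10⁻¹²) = 3.01×10⁻⁶ V = 3.01 µV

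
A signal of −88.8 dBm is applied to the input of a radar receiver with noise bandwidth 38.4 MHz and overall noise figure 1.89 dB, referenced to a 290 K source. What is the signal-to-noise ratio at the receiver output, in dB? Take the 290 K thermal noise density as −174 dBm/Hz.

Noise floor: N = −174 + 10 log₁₀(B) + NF
10 log₁₀(3.84×10⁷) = 75.84 dB
N = −174 + 75.84 + 1.89 = −96.27 dBm
SNR = P_sig − N = −88.8 − (−96.27) = 7.47 dB → 7.5 dB

7.5 dB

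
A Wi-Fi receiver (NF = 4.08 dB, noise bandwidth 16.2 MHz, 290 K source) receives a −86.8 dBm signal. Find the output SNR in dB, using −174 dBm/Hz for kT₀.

11.0 dB

Noise floor: N = −174 + 10 log₁₀(B) + NF
10 log₁₀(1.62×10⁷) = 72.1 dB
N = −174 + 72.1 + 4.08 = −97.82 dBm
SNR = P_sig − N = −86.8 − (−97.82) = 11.02 dB → 11.0 dB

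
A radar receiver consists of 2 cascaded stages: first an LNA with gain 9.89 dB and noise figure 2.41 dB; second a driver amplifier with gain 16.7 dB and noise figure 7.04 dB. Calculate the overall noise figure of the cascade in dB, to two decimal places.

3.34 dB

Convert to linear (a loss of L dB is a gain of −L dB): F_i = 10^(NF_i/10), G_i = 10^(G_i,dB/10)
  Stage 1: F_1 = 10^(2.41/10) = 1.742, G_1 = 10^(9.89/10) = 9.750
  Stage 2: F_2 = 10^(7.04/10) = 5.058, G_2 = 10^(16.7/10) = 46.77
Friis cascade:
  F = 1.742 + (5.058 − 1)/9.750 = 2.158
NF = 10 log₁₀(2.158) = 3.34 dB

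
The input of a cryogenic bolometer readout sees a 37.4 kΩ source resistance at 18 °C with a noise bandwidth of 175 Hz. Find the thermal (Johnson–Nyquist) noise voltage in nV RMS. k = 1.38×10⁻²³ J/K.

T = 18 °C + 273.15 = 291.15 K
V_n = √(4kTRB)
4kTRB = 4 × 1.38×10⁻²³ × 291.15 × 3.74×10⁴ × 1.75×10² = 1.05×10⁻¹³ V²
V_n = √(1.05×10⁻¹³) = 3.24×10⁻⁷ V = 324 nV

324 nV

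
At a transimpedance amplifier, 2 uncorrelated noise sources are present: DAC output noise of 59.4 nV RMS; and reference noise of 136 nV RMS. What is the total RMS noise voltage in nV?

148 nV

Uncorrelated sources add in power (mean-square): V_tot = √(ΣV_i²)
V_tot = √[(5.94×10⁻⁸)² + (1.36×10⁻⁷)²] = 1.48×10⁻⁷ V = 148 nV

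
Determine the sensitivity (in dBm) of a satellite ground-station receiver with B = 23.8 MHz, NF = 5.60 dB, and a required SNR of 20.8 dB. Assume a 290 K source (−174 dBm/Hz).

Sensitivity = −174 + 10 log₁₀(B) + NF + SNR_min
= −174 + 73.77 + 5.60 + 20.8
= −73.83 dBm → −73.8 dBm

−73.8 dBm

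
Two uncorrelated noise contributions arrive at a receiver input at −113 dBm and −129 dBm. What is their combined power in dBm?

−112.9 dBm

Convert to linear, add, convert back:
P₁ = 5.01×10⁻¹⁵ W, P₂ = 1.26×10⁻¹⁶ W
P_tot = 5.14×10⁻¹⁵ W → 10 log₁₀(P_tot / 10⁻³) = −112.9 dBm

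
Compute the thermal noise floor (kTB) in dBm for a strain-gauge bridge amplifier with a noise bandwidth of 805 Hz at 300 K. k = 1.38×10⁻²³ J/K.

P_n = kTB = 1.38×10⁻²³ × 300 × 8.05×10² = 3.33×10⁻¹⁸ W
In dBm: 10 log₁₀(3.33×10⁻¹⁸ / 10⁻³) = −144.8 dBm

−144.8 dBm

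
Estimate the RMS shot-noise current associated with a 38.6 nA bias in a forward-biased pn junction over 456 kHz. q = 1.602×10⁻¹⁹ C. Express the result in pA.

75.1 pA

I_n = √(2qI·B)
2qI·B = 2 × 1.602×10⁻¹⁹ × 3.86×10⁻⁸ × 4.56×10⁵ = 5.64×10⁻²¹ A²
I_n = √(5.64×10⁻²¹) = 7.51×10⁻¹¹ A = 75.1 pA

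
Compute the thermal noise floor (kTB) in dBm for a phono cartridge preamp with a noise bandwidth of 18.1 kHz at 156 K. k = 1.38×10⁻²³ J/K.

−134.1 dBm

P_n = kTB = 1.38×10⁻²³ × 156 × 1.81×10⁴ = 3.90×10⁻¹⁷ W
In dBm: 10 log₁₀(3.90×10⁻¹⁷ / 10⁻³) = −134.1 dBm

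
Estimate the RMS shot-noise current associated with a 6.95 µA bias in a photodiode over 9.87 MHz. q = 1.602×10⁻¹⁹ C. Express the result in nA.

4.69 nA

I_n = √(2qI·B)
2qI·B = 2 × 1.602×10⁻¹⁹ × 6.95×10⁻⁶ × 9.87×10⁶ = 2.20×10⁻¹⁷ A²
I_n = √(2.20×10⁻¹⁷) = 4.69×10⁻⁹ A = 4.69 nA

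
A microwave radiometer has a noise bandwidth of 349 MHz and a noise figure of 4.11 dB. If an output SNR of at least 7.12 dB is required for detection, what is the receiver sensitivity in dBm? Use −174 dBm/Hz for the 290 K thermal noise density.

Sensitivity = −174 + 10 log₁₀(B) + NF + SNR_min
= −174 + 85.43 + 4.11 + 7.12
= −77.34 dBm → −77.3 dBm

−77.3 dBm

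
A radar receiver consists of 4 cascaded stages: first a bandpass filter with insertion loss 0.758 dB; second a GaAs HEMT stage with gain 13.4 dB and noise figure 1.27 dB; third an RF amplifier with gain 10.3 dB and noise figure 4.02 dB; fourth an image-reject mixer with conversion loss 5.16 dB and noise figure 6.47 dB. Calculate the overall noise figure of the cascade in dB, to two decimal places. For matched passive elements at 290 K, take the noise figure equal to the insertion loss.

2.29 dB

Convert to linear (a loss of L dB is a gain of −L dB): F_i = 10^(NF_i/10), G_i = 10^(G_i,dB/10)
  Stage 1: F_1 = 10^(0.758/10) = 1.191, G_1 = 10^(−0.758/10) = 0.8398
  Stage 2: F_2 = 10^(1.27/10) = 1.340, G_2 = 10^(13.4/10) = 21.88
  Stage 3: F_3 = 10^(4.02/10) = 2.523, G_3 = 10^(10.3/10) = 10.72
  Stage 4: F_4 = 10^(6.47/10) = 4.436, G_4 = 10^(−5.16/10) = 0.3048
Friis cascade:
  F = 1.191 + (1.340 − 1)/0.8398 + (2.523 − 1)/18.37 + (4.436 − 1)/196.9 = 1.696
NF = 10 log₁₀(1.696) = 2.29 dB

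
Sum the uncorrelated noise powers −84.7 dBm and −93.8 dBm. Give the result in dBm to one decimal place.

−84.2 dBm

Convert to linear, add, convert back:
P₁ = 3.39×10⁻¹² W, P₂ = 4.17×10⁻¹³ W
P_tot = 3.81×10⁻¹² W → 10 log₁₀(P_tot / 10⁻³) = −84.2 dBm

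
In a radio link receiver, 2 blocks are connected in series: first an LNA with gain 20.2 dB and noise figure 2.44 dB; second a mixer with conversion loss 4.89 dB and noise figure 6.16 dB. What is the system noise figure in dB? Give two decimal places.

Convert to linear (a loss of L dB is a gain of −L dB): F_i = 10^(NF_i/10), G_i = 10^(G_i,dB/10)
  Stage 1: F_1 = 10^(2.44/10) = 1.754, G_1 = 10^(20.2/10) = 104.7
  Stage 2: F_2 = 10^(6.16/10) = 4.130, G_2 = 10^(−4.89/10) = 0.3243
Friis cascade:
  F = 1.754 + (4.130 − 1)/104.7 = 1.784
NF = 10 log₁₀(1.784) = 2.51 dB

2.51 dB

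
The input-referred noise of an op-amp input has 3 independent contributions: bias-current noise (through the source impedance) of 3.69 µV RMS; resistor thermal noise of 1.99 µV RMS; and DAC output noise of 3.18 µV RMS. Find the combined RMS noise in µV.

Uncorrelated sources add in power (mean-square): V_tot = √(ΣV_i²)
V_tot = √[(3.69×10⁻⁶)² + (1.99×10⁻⁶)² + (3.18×10⁻⁶)²] = 5.26×10⁻⁶ V = 5.26 µV

5.26 µV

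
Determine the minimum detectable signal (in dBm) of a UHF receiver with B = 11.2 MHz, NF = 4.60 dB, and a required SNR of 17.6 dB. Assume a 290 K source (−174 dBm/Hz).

−81.3 dBm

Sensitivity = −174 + 10 log₁₀(B) + NF + SNR_min
= −174 + 70.49 + 4.60 + 17.6
= −81.31 dBm → −81.3 dBm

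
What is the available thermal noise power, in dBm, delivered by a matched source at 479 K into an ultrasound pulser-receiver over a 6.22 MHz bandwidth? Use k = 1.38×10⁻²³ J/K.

P_n = kTB = 1.38×10⁻²³ × 479 × 6.22×10⁶ = 4.11×10⁻¹⁴ W
In dBm: 10 log₁₀(4.11×10⁻¹⁴ / 10⁻³) = −103.9 dBm

−103.9 dBm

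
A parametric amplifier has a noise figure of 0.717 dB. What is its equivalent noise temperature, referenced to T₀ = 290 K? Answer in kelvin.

52.1 K

F = 10^(0.717/10) = 1.17951
T_e = (F − 1)·T₀ = (1.17951 − 1) × 290 = 52.1 K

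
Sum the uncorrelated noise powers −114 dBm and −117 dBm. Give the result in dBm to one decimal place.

Convert to linear, add, convert back:
P₁ = 3.98×10⁻¹⁵ W, P₂ = 2.00×10⁻¹⁵ W
P_tot = 5.98×10⁻¹⁵ W → 10 log₁₀(P_tot / 10⁻³) = −112.2 dBm

−112.2 dBm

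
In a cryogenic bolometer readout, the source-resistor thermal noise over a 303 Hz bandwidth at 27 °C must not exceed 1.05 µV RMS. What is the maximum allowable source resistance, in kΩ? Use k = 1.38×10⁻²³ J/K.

220 kΩ

T = 27 °C + 273.15 = 300.15 K
Johnson–Nyquist: V_n = √(4kTRB) ⇒ R = V_n² / (4kTB)
4kTB = 4 × 1.38×10⁻²³ × 300.15 × 3.03×10² = 5.02×10⁻¹⁸
R = (1.05×10⁻⁶)² / 5.02×10⁻¹⁸ = 2.20×10⁵ Ω = 220 kΩ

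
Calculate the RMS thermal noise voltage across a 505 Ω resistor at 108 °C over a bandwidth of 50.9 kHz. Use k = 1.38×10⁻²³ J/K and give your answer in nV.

735 nV

T = 108 °C + 273.15 = 381.15 K
V_n = √(4kTRB)
4kTRB = 4 × 1.38×10⁻²³ × 381.15 × 5.05×10² × 5.09×10⁴ = 5.41×10⁻¹³ V²
V_n = √(5.41×10⁻¹³) = 7.35×10⁻⁷ V = 735 nV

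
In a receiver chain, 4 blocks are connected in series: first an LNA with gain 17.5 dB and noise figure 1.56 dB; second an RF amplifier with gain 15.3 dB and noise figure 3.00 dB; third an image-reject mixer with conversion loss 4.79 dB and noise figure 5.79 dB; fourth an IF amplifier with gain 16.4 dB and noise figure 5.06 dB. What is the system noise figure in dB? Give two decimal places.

Convert to linear (a loss of L dB is a gain of −L dB): F_i = 10^(NF_i/10), G_i = 10^(G_i,dB/10)
  Stage 1: F_1 = 10^(1.56/10) = 1.432, G_1 = 10^(17.5/10) = 56.23
  Stage 2: F_2 = 10^(3.00/10) = 1.995, G_2 = 10^(15.3/10) = 33.88
  Stage 3: F_3 = 10^(5.79/10) = 3.793, G_3 = 10^(−4.79/10) = 0.3319
  Stage 4: F_4 = 10^(5.06/10) = 3.206, G_4 = 10^(16.4/10) = 43.65
Friis cascade:
  F = 1.432 + (1.995 − 1)/56.23 + (3.793 − 1)/1905 + (3.206 − 1)/632.4 = 1.455
NF = 10 log₁₀(1.455) = 1.63 dB

1.63 dB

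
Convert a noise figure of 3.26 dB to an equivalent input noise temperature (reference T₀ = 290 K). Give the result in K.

324 K

F = 10^(3.26/10) = 2.11836
T_e = (F − 1)·T₀ = (2.11836 − 1) × 290 = 324 K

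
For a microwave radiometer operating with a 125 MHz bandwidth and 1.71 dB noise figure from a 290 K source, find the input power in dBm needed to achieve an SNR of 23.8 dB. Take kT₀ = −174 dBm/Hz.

Sensitivity = −174 + 10 log₁₀(B) + NF + SNR_min
= −174 + 80.97 + 1.71 + 23.8
= −67.52 dBm → −67.5 dBm

−67.5 dBm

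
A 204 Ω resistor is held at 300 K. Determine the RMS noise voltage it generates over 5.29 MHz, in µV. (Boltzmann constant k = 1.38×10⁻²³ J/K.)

V_n = √(4kTRB)
4kTRB = 4 × 1.38×10⁻²³ × 300 × 2.04×10² × 5.29×10⁶ = 1.79×10⁻¹¹ V²
V_n = √(1.79×10⁻¹¹) = 4.23×10⁻⁶ V = 4.23 µV

4.23 µV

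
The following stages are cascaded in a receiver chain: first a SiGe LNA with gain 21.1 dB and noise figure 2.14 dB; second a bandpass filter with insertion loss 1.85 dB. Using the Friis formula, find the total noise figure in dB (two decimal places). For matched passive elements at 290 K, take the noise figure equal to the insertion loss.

Convert to linear (a loss of L dB is a gain of −L dB): F_i = 10^(NF_i/10), G_i = 10^(G_i,dB/10)
  Stage 1: F_1 = 10^(2.14/10) = 1.637, G_1 = 10^(21.1/10) = 128.8
  Stage 2: F_2 = 10^(1.85/10) = 1.531, G_2 = 10^(−1.85/10) = 0.6531
Friis cascade:
  F = 1.637 + (1.531 − 1)/128.8 = 1.641
NF = 10 log₁₀(1.641) = 2.15 dB

2.15 dB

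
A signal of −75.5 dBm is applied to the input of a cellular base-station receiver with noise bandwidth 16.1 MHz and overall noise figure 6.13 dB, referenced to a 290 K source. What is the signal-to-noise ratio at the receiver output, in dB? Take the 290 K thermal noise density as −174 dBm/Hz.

20.3 dB

Noise floor: N = −174 + 10 log₁₀(B) + NF
10 log₁₀(1.61×10⁷) = 72.07 dB
N = −174 + 72.07 + 6.13 = −95.80 dBm
SNR = P_sig − N = −75.5 − (−95.80) = 20.30 dB → 20.3 dB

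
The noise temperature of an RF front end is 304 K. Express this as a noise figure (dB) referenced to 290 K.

F = 1 + T_e/T₀ = 1 + 304/290 = 2.04828
NF = 10 log₁₀(2.04828) = 3.11 dB

3.11 dB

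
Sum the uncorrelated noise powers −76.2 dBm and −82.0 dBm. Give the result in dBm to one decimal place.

−75.2 dBm

Convert to linear, add, convert back:
P₁ = 2.40×10⁻¹¹ W, P₂ = 6.31×10⁻¹² W
P_tot = 3.03×10⁻¹¹ W → 10 log₁₀(P_tot / 10⁻³) = −75.2 dBm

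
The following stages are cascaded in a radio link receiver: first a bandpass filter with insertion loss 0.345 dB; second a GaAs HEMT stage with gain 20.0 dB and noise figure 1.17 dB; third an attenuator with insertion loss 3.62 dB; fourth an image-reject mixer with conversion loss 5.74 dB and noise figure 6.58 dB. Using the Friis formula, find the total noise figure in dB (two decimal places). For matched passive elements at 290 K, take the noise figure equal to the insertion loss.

Convert to linear (a loss of L dB is a gain of −L dB): F_i = 10^(NF_i/10), G_i = 10^(G_i,dB/10)
  Stage 1: F_1 = 10^(0.345/10) = 1.083, G_1 = 10^(−0.345/10) = 0.9236
  Stage 2: F_2 = 10^(1.17/10) = 1.309, G_2 = 10^(20.0/10) = 100.0
  Stage 3: F_3 = 10^(3.62/10) = 2.301, G_3 = 10^(−3.62/10) = 0.4345
  Stage 4: F_4 = 10^(6.58/10) = 4.550, G_4 = 10^(−5.74/10) = 0.2667
Friis cascade:
  F = 1.083 + (1.309 − 1)/0.9236 + (2.301 − 1)/92.36 + (4.550 − 1)/40.13 = 1.520
NF = 10 log₁₀(1.520) = 1.82 dB

1.82 dB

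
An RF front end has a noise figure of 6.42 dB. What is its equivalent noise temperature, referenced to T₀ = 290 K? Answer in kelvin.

F = 10^(6.42/10) = 4.38531
T_e = (F − 1)·T₀ = (4.38531 − 1) × 290 = 982 K

982 K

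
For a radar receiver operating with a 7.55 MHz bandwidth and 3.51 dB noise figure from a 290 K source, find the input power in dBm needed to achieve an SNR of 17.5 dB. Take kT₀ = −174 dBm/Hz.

Sensitivity = −174 + 10 log₁₀(B) + NF + SNR_min
= −174 + 68.78 + 3.51 + 17.5
= −84.21 dBm → −84.2 dBm

−84.2 dBm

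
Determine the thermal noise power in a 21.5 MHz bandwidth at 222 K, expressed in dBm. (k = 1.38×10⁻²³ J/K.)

P_n = kTB = 1.38×10⁻²³ × 222 × 2.15×10⁷ = 6.59×10⁻¹⁴ W
In dBm: 10 log₁₀(6.59×10⁻¹⁴ / 10⁻³) = −101.8 dBm

−101.8 dBm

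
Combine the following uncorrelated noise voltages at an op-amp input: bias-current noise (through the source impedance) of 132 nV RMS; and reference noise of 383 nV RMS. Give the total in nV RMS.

405 nV

Uncorrelated sources add in power (mean-square): V_tot = √(ΣV_i²)
V_tot = √[(1.32×10⁻⁷)² + (3.83×10⁻⁷)²] = 4.05×10⁻⁷ V = 405 nV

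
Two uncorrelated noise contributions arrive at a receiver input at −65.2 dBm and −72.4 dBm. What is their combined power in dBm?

Convert to linear, add, convert back:
P₁ = 3.02×10⁻¹⁰ W, P₂ = 5.75×10⁻¹¹ W
P_tot = 3.60×10⁻¹⁰ W → 10 log₁₀(P_tot / 10⁻³) = −64.4 dBm

−64.4 dBm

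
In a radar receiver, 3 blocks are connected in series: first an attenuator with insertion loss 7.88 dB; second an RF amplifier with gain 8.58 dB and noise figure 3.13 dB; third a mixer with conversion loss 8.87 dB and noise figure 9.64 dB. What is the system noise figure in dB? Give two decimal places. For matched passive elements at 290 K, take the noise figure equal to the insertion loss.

Convert to linear (a loss of L dB is a gain of −L dB): F_i = 10^(NF_i/10), G_i = 10^(G_i,dB/10)
  Stage 1: F_1 = 10^(7.88/10) = 6.138, G_1 = 10^(−7.88/10) = 0.1629
  Stage 2: F_2 = 10^(3.13/10) = 2.056, G_2 = 10^(8.58/10) = 7.211
  Stage 3: F_3 = 10^(9.64/10) = 9.204, G_3 = 10^(−8.87/10) = 0.1297
Friis cascade:
  F = 6.138 + (2.056 − 1)/0.1629 + (9.204 − 1)/1.175 = 19.60
NF = 10 log₁₀(19.60) = 12.92 dB

12.92 dB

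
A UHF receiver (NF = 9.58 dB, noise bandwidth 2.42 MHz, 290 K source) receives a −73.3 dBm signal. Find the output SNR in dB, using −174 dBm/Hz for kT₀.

Noise floor: N = −174 + 10 log₁₀(B) + NF
10 log₁₀(2.42×10⁶) = 63.84 dB
N = −174 + 63.84 + 9.58 = −100.58 dBm
SNR = P_sig − N = −73.3 − (−100.58) = 27.28 dB → 27.3 dB

27.3 dB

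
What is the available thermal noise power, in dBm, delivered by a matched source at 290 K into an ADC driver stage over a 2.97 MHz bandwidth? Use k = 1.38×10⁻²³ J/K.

P_n = kTB = 1.38×10⁻²³ × 290 × 2.97×10⁶ = 1.19×10⁻¹⁴ W
In dBm: 10 log₁₀(1.19×10⁻¹⁴ / 10⁻³) = −109.2 dBm

−109.2 dBm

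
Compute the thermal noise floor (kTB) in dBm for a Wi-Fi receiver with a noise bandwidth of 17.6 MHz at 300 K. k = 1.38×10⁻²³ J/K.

P_n = kTB = 1.38×10⁻²³ × 300 × 1.76×10⁷ = 7.29×10⁻¹⁴ W
In dBm: 10 log₁₀(7.29×10⁻¹⁴ / 10⁻³) = −101.4 dBm

−101.4 dBm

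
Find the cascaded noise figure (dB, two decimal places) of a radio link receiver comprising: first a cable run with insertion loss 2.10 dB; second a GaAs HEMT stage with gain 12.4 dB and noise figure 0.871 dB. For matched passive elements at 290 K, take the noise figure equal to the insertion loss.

Convert to linear (a loss of L dB is a gain of −L dB): F_i = 10^(NF_i/10), G_i = 10^(G_i,dB/10)
  Stage 1: F_1 = 10^(2.10/10) = 1.622, G_1 = 10^(−2.10/10) = 0.6166
  Stage 2: F_2 = 10^(0.871/10) = 1.222, G_2 = 10^(12.4/10) = 17.38
Friis cascade:
  F = 1.622 + (1.222 − 1)/0.6166 = 1.982
NF = 10 log₁₀(1.982) = 2.97 dB

2.97 dB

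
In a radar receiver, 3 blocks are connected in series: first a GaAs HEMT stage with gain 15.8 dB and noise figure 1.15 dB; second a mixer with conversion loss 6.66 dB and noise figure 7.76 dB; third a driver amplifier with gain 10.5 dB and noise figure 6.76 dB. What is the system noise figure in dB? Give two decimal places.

2.76 dB

Convert to linear (a loss of L dB is a gain of −L dB): F_i = 10^(NF_i/10), G_i = 10^(G_i,dB/10)
  Stage 1: F_1 = 10^(1.15/10) = 1.303, G_1 = 10^(15.8/10) = 38.02
  Stage 2: F_2 = 10^(7.76/10) = 5.970, G_2 = 10^(−6.66/10) = 0.2158
  Stage 3: F_3 = 10^(6.76/10) = 4.742, G_3 = 10^(10.5/10) = 11.22
Friis cascade:
  F = 1.303 + (5.970 − 1)/38.02 + (4.742 − 1)/8.204 = 1.890
NF = 10 log₁₀(1.890) = 2.76 dB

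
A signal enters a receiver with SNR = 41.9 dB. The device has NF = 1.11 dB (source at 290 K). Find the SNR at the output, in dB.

By definition F = SNR_in/SNR_out, so in dB: SNR_out = SNR_in − NF
SNR_out = 41.9 − 1.11 = 40.79 dB

40.79 dB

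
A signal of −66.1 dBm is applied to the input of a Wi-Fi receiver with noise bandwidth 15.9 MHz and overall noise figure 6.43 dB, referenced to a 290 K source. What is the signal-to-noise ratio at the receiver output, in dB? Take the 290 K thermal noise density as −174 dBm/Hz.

Noise floor: N = −174 + 10 log₁₀(B) + NF
10 log₁₀(1.59×10⁷) = 72.01 dB
N = −174 + 72.01 + 6.43 = −95.56 dBm
SNR = P_sig − N = −66.1 − (−95.56) = 29.46 dB → 29.5 dB

29.5 dB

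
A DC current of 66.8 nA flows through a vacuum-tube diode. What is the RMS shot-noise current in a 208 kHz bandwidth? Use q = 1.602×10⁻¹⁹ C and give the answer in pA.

I_n = √(2qI·B)
2qI·B = 2 × 1.602×10⁻¹⁹ × 6.68×10⁻⁸ × 2.08×10⁵ = 4.45×10⁻²¹ A²
I_n = √(4.45×10⁻²¹) = 6.67×10⁻¹¹ A = 66.7 pA

66.7 pA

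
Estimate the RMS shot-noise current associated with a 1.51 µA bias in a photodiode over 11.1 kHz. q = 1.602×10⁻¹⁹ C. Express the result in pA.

73.3 pA

I_n = √(2qI·B)
2qI·B = 2 × 1.602×10⁻¹⁹ × 1.51×10⁻⁶ × 1.11×10⁴ = 5.37×10⁻²¹ A²
I_n = √(5.37×10⁻²¹) = 7.33×10⁻¹¹ A = 73.3 pA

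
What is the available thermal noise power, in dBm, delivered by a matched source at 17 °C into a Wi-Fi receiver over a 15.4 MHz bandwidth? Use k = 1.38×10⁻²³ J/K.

T = 17 °C + 273.15 = 290.15 K
P_n = kTB = 1.38×10⁻²³ × 290.15 × 1.54×10⁷ = 6.17×10⁻¹⁴ W
In dBm: 10 log₁₀(6.17×10⁻¹⁴ / 10⁻³) = −102.1 dBm

−102.1 dBm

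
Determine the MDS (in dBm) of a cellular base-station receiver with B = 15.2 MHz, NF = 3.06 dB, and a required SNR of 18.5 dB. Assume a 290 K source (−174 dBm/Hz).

Sensitivity = −174 + 10 log₁₀(B) + NF + SNR_min
= −174 + 71.82 + 3.06 + 18.5
= −80.62 dBm → −80.6 dBm

−80.6 dBm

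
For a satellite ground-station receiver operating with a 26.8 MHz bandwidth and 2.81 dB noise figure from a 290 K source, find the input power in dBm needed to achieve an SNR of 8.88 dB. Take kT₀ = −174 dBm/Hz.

Sensitivity = −174 + 10 log₁₀(B) + NF + SNR_min
= −174 + 74.28 + 2.81 + 8.88
= −88.03 dBm → −88.0 dBm

−88.0 dBm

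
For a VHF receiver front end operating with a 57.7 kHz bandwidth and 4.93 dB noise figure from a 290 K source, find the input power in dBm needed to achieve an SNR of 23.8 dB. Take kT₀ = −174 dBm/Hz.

Sensitivity = −174 + 10 log₁₀(B) + NF + SNR_min
= −174 + 47.61 + 4.93 + 23.8
= −97.66 dBm → −97.7 dBm

−97.7 dBm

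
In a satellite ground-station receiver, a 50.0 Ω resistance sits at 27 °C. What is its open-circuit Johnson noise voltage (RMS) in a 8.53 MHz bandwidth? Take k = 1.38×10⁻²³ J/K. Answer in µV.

T = 27 °C + 273.15 = 300.15 K
V_n = √(4kTRB)
4kTRB = 4 × 1.38×10⁻²³ × 300.15 × 5.00×10¹ × 8.53×10⁶ = 7.07×10⁻¹² V²
V_n = √(7.07×10⁻¹²) = 2.66×10⁻⁶ V = 2.66 µV

2.66 µV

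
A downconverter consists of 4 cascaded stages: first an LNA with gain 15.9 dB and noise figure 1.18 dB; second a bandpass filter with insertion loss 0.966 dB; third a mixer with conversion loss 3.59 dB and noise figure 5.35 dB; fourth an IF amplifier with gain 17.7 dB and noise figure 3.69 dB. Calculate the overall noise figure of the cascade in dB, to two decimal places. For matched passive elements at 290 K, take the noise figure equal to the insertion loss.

Convert to linear (a loss of L dB is a gain of −L dB): F_i = 10^(NF_i/10), G_i = 10^(G_i,dB/10)
  Stage 1: F_1 = 10^(1.18/10) = 1.312, G_1 = 10^(15.9/10) = 38.90
  Stage 2: F_2 = 10^(0.966/10) = 1.249, G_2 = 10^(−0.966/10) = 0.8006
  Stage 3: F_3 = 10^(5.35/10) = 3.428, G_3 = 10^(−3.59/10) = 0.4375
  Stage 4: F_4 = 10^(3.69/10) = 2.339, G_4 = 10^(17.7/10) = 58.88
Friis cascade:
  F = 1.312 + (1.249 − 1)/38.90 + (3.428 − 1)/31.15 + (2.339 − 1)/13.63 = 1.495
NF = 10 log₁₀(1.495) = 1.75 dB

1.75 dB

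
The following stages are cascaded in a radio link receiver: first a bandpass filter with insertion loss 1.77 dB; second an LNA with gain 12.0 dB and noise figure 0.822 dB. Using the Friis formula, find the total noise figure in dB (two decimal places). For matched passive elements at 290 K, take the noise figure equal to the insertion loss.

2.59 dB

Convert to linear (a loss of L dB is a gain of −L dB): F_i = 10^(NF_i/10), G_i = 10^(G_i,dB/10)
  Stage 1: F_1 = 10^(1.77/10) = 1.503, G_1 = 10^(−1.77/10) = 0.6653
  Stage 2: F_2 = 10^(0.822/10) = 1.208, G_2 = 10^(12.0/10) = 15.85
Friis cascade:
  F = 1.503 + (1.208 − 1)/0.6653 = 1.816
NF = 10 log₁₀(1.816) = 2.59 dB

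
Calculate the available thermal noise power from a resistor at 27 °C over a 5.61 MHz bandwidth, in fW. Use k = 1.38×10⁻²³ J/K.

23.2 fW

T = 27 °C + 273.15 = 300.15 K
P_n = kTB = 1.38×10⁻²³ × 300.15 × 5.61×10⁶ = 2.32×10⁻¹⁴ W = 23.2 fW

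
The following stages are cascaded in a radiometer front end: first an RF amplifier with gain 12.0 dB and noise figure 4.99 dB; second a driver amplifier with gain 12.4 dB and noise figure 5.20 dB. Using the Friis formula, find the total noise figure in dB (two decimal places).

Convert to linear (a loss of L dB is a gain of −L dB): F_i = 10^(NF_i/10), G_i = 10^(G_i,dB/10)
  Stage 1: F_1 = 10^(4.99/10) = 3.155, G_1 = 10^(12.0/10) = 15.85
  Stage 2: F_2 = 10^(5.20/10) = 3.311, G_2 = 10^(12.4/10) = 17.38
Friis cascade:
  F = 3.155 + (3.311 − 1)/15.85 = 3.301
NF = 10 log₁₀(3.301) = 5.19 dB

5.19 dB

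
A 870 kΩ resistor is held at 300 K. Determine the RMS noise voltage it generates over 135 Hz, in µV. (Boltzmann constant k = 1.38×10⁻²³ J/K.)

V_n = √(4kTRB)
4kTRB = 4 × 1.38×10⁻²³ × 300 × 8.70×10⁵ × 1.35×10² = 1.94×10⁻¹² V²
V_n = √(1.94×10⁻¹²) = 1.39×10⁻⁶ V = 1.39 µV

1.39 µV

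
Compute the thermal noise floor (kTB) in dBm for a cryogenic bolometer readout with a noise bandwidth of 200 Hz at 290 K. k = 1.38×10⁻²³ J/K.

P_n = kTB = 1.38×10⁻²³ × 290 × 2.00×10² = 8.00×10⁻¹⁹ W
In dBm: 10 log₁₀(8.00×10⁻¹⁹ / 10⁻³) = −151.0 dBm

−151.0 dBm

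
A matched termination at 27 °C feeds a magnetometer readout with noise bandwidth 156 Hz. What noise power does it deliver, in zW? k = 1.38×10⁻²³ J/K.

646 zW

T = 27 °C + 273.15 = 300.15 K
P_n = kTB = 1.38×10⁻²³ × 300.15 × 1.56×10² = 6.46×10⁻¹⁹ W = 646 zW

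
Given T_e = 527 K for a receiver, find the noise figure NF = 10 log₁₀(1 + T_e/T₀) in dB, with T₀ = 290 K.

4.50 dB

F = 1 + T_e/T₀ = 1 + 527/290 = 2.81724
NF = 10 log₁₀(2.81724) = 4.50 dB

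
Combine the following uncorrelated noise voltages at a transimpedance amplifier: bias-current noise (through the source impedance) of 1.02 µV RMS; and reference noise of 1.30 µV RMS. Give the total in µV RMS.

Uncorrelated sources add in power (mean-square): V_tot = √(ΣV_i²)
V_tot = √[(1.02×10⁻⁶)² + (1.30×10⁻⁶)²] = 1.65×10⁻⁶ V = 1.65 µV

1.65 µV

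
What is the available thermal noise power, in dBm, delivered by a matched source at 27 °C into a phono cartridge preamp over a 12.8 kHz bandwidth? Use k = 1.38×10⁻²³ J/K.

T = 27 °C + 273.15 = 300.15 K
P_n = kTB = 1.38×10⁻²³ × 300.15 × 1.28×10⁴ = 5.30×10⁻¹⁷ W
In dBm: 10 log₁₀(5.30×10⁻¹⁷ / 10⁻³) = −132.8 dBm

−132.8 dBm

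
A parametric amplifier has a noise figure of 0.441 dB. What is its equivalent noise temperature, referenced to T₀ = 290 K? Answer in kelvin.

31.0 K

F = 10^(0.441/10) = 1.10688
T_e = (F − 1)·T₀ = (1.10688 − 1) × 290 = 31.0 K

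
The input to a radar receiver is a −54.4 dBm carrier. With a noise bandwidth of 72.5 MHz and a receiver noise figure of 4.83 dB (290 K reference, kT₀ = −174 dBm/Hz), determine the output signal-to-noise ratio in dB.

Noise floor: N = −174 + 10 log₁₀(B) + NF
10 log₁₀(7.25×10⁷) = 78.6 dB
N = −174 + 78.6 + 4.83 = −90.57 dBm
SNR = P_sig − N = −54.4 − (−90.57) = 36.17 dB → 36.2 dB

36.2 dB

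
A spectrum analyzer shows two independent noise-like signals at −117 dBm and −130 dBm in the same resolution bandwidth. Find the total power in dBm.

Convert to linear, add, convert back:
P₁ = 2.00×10⁻¹⁵ W, P₂ = 1.00×10⁻¹⁶ W
P_tot = 2.10×10⁻¹⁵ W → 10 log₁₀(P_tot / 10⁻³) = −116.8 dBm

−116.8 dBm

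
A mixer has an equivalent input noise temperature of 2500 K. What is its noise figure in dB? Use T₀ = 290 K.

9.83 dB

F = 1 + T_e/T₀ = 1 + 2500/290 = 9.62069
NF = 10 log₁₀(9.62069) = 9.83 dB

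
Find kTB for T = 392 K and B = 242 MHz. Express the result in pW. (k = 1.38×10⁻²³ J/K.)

1.31 pW

P_n = kTB = 1.38×10⁻²³ × 392 × 2.42×10⁸ = 1.31×10⁻¹² W = 1.31 pW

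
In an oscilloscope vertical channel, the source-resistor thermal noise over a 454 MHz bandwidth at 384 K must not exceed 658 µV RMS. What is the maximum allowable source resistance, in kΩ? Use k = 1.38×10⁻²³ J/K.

45.0 kΩ

Johnson–Nyquist: V_n = √(4kTRB) ⇒ R = V_n² / (4kTB)
4kTB = 4 × 1.38×10⁻²³ × 384 × 4.54×10⁸ = 9.62×10⁻¹²
R = (6.58×10⁻⁴)² / 9.62×10⁻¹² = 4.50×10⁴ Ω = 45.0 kΩ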